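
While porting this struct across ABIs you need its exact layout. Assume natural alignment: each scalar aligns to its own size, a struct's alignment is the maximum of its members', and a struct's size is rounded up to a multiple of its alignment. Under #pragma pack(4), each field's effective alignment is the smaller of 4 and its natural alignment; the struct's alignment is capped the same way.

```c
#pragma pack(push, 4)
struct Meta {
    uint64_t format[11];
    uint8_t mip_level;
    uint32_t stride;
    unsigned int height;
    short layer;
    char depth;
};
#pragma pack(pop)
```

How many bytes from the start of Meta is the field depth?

102

0..88  format  (88B, 4-aligned)
88..89  mip_level  (1B, 1-aligned)
89..92  -- padding (3B)
92..96  stride  (4B, 4-aligned)
96..100  height  (4B, 4-aligned)
100..102  layer  (2B, 2-aligned)
102..103  depth  (1B, 1-aligned)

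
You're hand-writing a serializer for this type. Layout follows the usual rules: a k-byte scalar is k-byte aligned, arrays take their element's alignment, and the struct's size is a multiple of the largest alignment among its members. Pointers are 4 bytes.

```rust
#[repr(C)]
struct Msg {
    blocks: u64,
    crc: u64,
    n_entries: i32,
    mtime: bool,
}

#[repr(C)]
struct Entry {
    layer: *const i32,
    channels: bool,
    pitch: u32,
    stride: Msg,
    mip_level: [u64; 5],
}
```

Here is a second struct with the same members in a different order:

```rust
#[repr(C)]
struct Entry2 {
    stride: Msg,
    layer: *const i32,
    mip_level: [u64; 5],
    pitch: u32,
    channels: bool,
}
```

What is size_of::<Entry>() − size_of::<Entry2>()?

Msg: 0..8  blocks  (8B, 8-aligned); 8..16  crc  (8B, 8-aligned); 16..20  n_entries  (4B, 4-aligned); 20..21  mtime  (1B, 1-aligned); 21..24  -- tail padding (3B); sizeof = 24, alignof = 8
0..4  layer  (4B, 4-aligned)
4..5  channels  (1B, 1-aligned)
5..8  -- padding (3B)
8..12  pitch  (4B, 4-aligned)
12..16  -- padding (4B)
16..40  stride  (24B, 8-aligned)
40..80  mip_level  (40B, 8-aligned)
sizeof = 80, alignof = 8
— Entry2 —
0..24  stride  (24B, 8-aligned)
24..28  layer  (4B, 4-aligned)
28..32  -- padding (4B)
32..72  mip_level  (40B, 8-aligned)
72..76  pitch  (4B, 4-aligned)
76..77  channels  (1B, 1-aligned)
77..80  -- tail padding (3B)
sizeof = 80, alignof = 8
80 − 80 = 0

0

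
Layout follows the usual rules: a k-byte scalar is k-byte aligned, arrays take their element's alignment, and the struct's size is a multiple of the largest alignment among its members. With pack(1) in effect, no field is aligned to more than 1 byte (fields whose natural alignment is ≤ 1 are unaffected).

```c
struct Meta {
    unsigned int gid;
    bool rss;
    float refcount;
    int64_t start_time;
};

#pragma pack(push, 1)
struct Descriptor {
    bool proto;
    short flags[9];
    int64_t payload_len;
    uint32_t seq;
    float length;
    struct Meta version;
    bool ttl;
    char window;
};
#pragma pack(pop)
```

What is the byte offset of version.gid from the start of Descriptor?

Meta: @0: gid [4B, align 4] → 4; @4: rss [1B, align 1] → 5; +3 pad (align 4); @8: refcount [4B, align 4] → 12; +4 pad (align 8); @16: start_time [8B, align 8] → 24; size 24, align 8
@0: proto [1B, align 1] → 1
@1: flags [18B, align 1] → 19
@19: payload_len [8B, align 1] → 27
@27: seq [4B, align 1] → 31
@31: length [4B, align 1] → 35
@35: version [24B, align 1] → 59
within Meta: gid at 0
35 + 0 = 35

35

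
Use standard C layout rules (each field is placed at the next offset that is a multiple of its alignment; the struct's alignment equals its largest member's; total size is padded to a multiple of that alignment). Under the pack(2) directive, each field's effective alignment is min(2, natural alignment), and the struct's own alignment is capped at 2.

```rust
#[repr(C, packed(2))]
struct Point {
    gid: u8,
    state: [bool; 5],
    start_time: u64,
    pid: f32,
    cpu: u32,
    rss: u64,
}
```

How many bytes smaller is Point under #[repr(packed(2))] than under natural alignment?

2

natural layout:
  0..1  gid  (1B, 1-aligned)
  1..6  state  (5B, 1-aligned)
  6..8  -- padding (2B)
  8..16  start_time  (8B, 8-aligned)
  16..20  pid  (4B, 4-aligned)
  20..24  cpu  (4B, 4-aligned)
  24..32  rss  (8B, 8-aligned)
  sizeof = 32, alignof = 8
packed(2) layout:
  0..1  gid  (1B, 1-aligned)
  1..6  state  (5B, 1-aligned)
  6..14  start_time  (8B, 2-aligned)
  14..18  pid  (4B, 2-aligned)
  18..22  cpu  (4B, 2-aligned)
  22..30  rss  (8B, 2-aligned)
  sizeof = 30, alignof = 2
32 − 30 = 2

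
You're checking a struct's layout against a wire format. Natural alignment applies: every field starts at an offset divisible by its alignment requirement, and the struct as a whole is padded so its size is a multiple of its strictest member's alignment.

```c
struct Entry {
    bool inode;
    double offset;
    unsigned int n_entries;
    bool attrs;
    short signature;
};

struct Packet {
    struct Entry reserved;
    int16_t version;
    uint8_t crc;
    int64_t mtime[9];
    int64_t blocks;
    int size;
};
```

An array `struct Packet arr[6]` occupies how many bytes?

Entry: @0: inode [1B, align 1] → 1; +7 pad (align 8); @8: offset [8B, align 8] → 16; @16: n_entries [4B, align 4] → 20; @20: attrs [1B, align 1] → 21; +1 pad (align 2); @22: signature [2B, align 2] → 24; size 24, align 8
@0: reserved [24B, align 8] → 24
@24: version [2B, align 2] → 26
@26: crc [1B, align 1] → 27
+5 pad (align 8)
@32: mtime [72B, align 8] → 104
@104: blocks [8B, align 8] → 112
@112: size [4B, align 4] → 116
+4 tail pad (align 8)
size 120, align 8
array of 6: 6 × 120 = 720

720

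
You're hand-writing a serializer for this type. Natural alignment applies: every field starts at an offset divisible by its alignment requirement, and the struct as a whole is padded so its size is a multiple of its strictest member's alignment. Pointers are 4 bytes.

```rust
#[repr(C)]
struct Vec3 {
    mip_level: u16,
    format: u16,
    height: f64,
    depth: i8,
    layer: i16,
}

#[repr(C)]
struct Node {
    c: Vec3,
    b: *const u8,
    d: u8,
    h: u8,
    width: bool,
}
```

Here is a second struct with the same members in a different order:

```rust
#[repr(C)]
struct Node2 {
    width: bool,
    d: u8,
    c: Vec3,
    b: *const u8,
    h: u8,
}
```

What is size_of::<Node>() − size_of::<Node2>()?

-8

Vec3: 0..2  mip_level  (2B, 2-aligned); 2..4  format  (2B, 2-aligned); 4..8  -- padding (4B); 8..16  height  (8B, 8-aligned); 16..17  depth  (1B, 1-aligned); 17..18  -- padding (1B); 18..20  layer  (2B, 2-aligned); 20..24  -- tail padding (4B); sizeof = 24, alignof = 8
0..24  c  (24B, 8-aligned)
24..28  b  (4B, 4-aligned)
28..29  d  (1B, 1-aligned)
29..30  h  (1B, 1-aligned)
30..31  width  (1B, 1-aligned)
31..32  -- tail padding (1B)
sizeof = 32, alignof = 8
— Node2 —
0..1  width  (1B, 1-aligned)
1..2  d  (1B, 1-aligned)
2..8  -- padding (6B)
8..32  c  (24B, 8-aligned)
32..36  b  (4B, 4-aligned)
36..37  h  (1B, 1-aligned)
37..40  -- tail padding (3B)
sizeof = 40, alignof = 8
32 − 40 = -8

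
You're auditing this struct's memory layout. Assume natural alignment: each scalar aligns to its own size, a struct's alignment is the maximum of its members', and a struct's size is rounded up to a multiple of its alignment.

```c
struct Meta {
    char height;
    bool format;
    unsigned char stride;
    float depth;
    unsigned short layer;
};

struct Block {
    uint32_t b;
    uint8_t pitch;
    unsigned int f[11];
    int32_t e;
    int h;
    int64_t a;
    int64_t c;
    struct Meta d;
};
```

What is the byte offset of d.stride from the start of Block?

82

Meta: @0: height [1B, align 1] → 1; @1: format [1B, align 1] → 2; @2: stride [1B, align 1] → 3; +1 pad (align 4); @4: depth [4B, align 4] → 8; @8: layer [2B, align 2] → 10; +2 tail pad (align 4); size 12, align 4
@0: b [4B, align 4] → 4
@4: pitch [1B, align 1] → 5
+3 pad (align 4)
@8: f [44B, align 4] → 52
@52: e [4B, align 4] → 56
@56: h [4B, align 4] → 60
+4 pad (align 8)
@64: a [8B, align 8] → 72
@72: c [8B, align 8] → 80
@80: d [12B, align 4] → 92
within Meta: stride at 2
80 + 2 = 82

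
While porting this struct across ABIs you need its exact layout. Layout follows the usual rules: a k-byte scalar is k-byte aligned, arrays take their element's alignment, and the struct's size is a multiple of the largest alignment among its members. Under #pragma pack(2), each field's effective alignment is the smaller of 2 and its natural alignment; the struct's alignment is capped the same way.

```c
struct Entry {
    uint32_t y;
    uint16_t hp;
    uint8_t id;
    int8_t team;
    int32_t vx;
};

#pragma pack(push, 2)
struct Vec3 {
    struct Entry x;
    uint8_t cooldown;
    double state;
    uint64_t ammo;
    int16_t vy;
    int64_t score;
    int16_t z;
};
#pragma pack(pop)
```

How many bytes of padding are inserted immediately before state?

Entry: @0: y [4B, align 4] → 4; @4: hp [2B, align 2] → 6; @6: id [1B, align 1] → 7; @7: team [1B, align 1] → 8; @8: vx [4B, align 4] → 12; size 12, align 4
@0: x [12B, align 2] → 12
@12: cooldown [1B, align 1] → 13
+1 pad (align 2)
@14: state [8B, align 2] → 22

1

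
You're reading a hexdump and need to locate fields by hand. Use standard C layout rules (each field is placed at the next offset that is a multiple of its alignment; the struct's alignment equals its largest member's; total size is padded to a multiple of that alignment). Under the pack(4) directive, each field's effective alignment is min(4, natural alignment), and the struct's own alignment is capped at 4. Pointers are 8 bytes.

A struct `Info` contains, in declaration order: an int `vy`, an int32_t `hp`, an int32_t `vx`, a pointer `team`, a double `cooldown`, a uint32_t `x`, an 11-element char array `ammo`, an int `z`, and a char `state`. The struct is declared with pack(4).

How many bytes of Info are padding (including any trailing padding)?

4

vy at 0 (size 4, align 4) → ends 4
hp at 4 (size 4, align 4) → ends 8
vx at 8 (size 4, align 4) → ends 12
team at 12 (size 8, align 4) → ends 20
cooldown at 20 (size 8, align 4) → ends 28
x at 28 (size 4, align 4) → ends 32
ammo at 32 (size 11, align 1) → ends 43
pad 1 to align 4 for z
z at 44 (size 4, align 4) → ends 48
state at 48 (size 1, align 1) → ends 49
tail pad 3 to reach multiple of 4
total 52 bytes, alignment 4
data bytes 48, size 52 → padding 4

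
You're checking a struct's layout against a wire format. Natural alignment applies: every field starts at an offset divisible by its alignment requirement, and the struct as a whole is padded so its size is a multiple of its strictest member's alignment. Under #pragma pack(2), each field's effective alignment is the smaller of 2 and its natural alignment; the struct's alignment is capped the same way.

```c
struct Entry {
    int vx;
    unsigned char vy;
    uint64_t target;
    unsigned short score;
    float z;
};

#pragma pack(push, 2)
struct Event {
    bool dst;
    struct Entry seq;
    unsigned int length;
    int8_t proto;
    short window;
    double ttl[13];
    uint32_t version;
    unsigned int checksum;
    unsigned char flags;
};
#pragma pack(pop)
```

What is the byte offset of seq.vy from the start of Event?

Entry: 0..4  vx  (4B, 4-aligned); 4..5  vy  (1B, 1-aligned); 5..8  -- padding (3B); 8..16  target  (8B, 8-aligned); 16..18  score  (2B, 2-aligned); 18..20  -- padding (2B); 20..24  z  (4B, 4-aligned); sizeof = 24, alignof = 8
0..1  dst  (1B, 1-aligned)
1..2  -- padding (1B)
2..26  seq  (24B, 2-aligned)
within Entry: vy at 4
2 + 4 = 6

6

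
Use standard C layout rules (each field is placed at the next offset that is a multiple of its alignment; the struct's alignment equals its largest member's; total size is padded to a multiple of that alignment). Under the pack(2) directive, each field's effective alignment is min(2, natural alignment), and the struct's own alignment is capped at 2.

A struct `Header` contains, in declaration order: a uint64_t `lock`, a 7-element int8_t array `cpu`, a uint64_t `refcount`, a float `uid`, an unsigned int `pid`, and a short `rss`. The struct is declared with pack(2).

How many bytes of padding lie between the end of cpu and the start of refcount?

0..8  lock  (8B, 2-aligned)
8..15  cpu  (7B, 1-aligned)
15..16  -- padding (1B)
16..24  refcount  (8B, 2-aligned)

1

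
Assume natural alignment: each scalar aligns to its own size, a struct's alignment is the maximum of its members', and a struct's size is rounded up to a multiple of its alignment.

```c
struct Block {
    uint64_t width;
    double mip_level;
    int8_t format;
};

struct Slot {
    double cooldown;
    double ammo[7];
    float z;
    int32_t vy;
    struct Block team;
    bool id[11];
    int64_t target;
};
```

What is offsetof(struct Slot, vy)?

68

Block: @0: width [8B, align 8] → 8; @8: mip_level [8B, align 8] → 16; @16: format [1B, align 1] → 17; +7 tail pad (align 8); size 24, align 8
@0: cooldown [8B, align 8] → 8
@8: ammo [56B, align 8] → 64
@64: z [4B, align 4] → 68
@68: vy [4B, align 4] → 72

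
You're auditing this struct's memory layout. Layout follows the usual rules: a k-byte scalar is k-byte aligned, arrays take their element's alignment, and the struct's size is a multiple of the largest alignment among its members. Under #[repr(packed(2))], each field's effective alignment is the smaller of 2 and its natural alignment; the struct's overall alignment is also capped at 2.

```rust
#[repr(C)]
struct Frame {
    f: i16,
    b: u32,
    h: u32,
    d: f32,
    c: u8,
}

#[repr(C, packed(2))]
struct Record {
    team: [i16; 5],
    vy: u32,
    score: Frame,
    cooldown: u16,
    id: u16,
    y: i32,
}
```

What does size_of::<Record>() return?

Frame: 0..2  f  (2B, 2-aligned); 2..4  -- padding (2B); 4..8  b  (4B, 4-aligned); 8..12  h  (4B, 4-aligned); 12..16  d  (4B, 4-aligned); 16..17  c  (1B, 1-aligned); 17..20  -- tail padding (3B); sizeof = 20, alignof = 4
0..10  team  (10B, 2-aligned)
10..14  vy  (4B, 2-aligned)
14..34  score  (20B, 2-aligned)
34..36  cooldown  (2B, 2-aligned)
36..38  id  (2B, 2-aligned)
38..42  y  (4B, 2-aligned)
sizeof = 42, alignof = 2

42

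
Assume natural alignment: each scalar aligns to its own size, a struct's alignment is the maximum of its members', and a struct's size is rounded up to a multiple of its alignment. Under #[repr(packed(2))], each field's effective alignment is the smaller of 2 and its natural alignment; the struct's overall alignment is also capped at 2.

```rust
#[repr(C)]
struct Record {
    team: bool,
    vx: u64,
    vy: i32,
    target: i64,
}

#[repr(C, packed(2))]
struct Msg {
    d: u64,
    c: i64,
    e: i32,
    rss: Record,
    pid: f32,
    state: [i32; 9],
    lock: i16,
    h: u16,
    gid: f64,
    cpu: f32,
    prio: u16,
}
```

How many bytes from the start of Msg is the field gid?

96

Record: @0: team [1B, align 1] → 1; +7 pad (align 8); @8: vx [8B, align 8] → 16; @16: vy [4B, align 4] → 20; +4 pad (align 8); @24: target [8B, align 8] → 32; size 32, align 8
@0: d [8B, align 2] → 8
@8: c [8B, align 2] → 16
@16: e [4B, align 2] → 20
@20: rss [32B, align 2] → 52
@52: pid [4B, align 2] → 56
@56: state [36B, align 2] → 92
@92: lock [2B, align 2] → 94
@94: h [2B, align 2] → 96
@96: gid [8B, align 2] → 104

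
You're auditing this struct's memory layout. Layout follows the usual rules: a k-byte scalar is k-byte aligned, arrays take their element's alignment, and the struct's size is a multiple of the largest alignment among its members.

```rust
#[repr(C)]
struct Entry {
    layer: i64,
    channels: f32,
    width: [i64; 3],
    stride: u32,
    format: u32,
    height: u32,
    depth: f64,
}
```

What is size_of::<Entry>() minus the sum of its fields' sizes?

0..8  layer  (8B, 8-aligned)
8..12  channels  (4B, 4-aligned)
12..16  -- padding (4B)
16..40  width  (24B, 8-aligned)
40..44  stride  (4B, 4-aligned)
44..48  format  (4B, 4-aligned)
48..52  height  (4B, 4-aligned)
52..56  -- padding (4B)
56..64  depth  (8B, 8-aligned)
sizeof = 64, alignof = 8
data bytes 56, size 64 → padding 8

8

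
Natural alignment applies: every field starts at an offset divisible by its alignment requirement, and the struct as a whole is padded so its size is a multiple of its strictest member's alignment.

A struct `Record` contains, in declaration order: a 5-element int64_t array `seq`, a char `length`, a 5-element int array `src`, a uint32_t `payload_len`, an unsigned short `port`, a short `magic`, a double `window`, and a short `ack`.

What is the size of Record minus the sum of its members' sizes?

9

seq at 0 (size 40, align 8) → ends 40
length at 40 (size 1, align 1) → ends 41
pad 3 to align 4 for src
src at 44 (size 20, align 4) → ends 64
payload_len at 64 (size 4, align 4) → ends 68
port at 68 (size 2, align 2) → ends 70
magic at 70 (size 2, align 2) → ends 72
window at 72 (size 8, align 8) → ends 80
ack at 80 (size 2, align 2) → ends 82
tail pad 6 to reach multiple of 8
total 88 bytes, alignment 8
data bytes 79, size 88 → padding 9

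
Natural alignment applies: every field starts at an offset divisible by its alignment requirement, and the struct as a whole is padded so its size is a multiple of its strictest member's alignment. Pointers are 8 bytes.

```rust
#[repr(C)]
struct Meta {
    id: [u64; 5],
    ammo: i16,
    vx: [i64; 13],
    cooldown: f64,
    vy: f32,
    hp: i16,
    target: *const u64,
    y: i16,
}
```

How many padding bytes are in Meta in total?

@0: id [40B, align 8] → 40
@40: ammo [2B, align 2] → 42
+6 pad (align 8)
@48: vx [104B, align 8] → 152
@152: cooldown [8B, align 8] → 160
@160: vy [4B, align 4] → 164
@164: hp [2B, align 2] → 166
+2 pad (align 8)
@168: target [8B, align 8] → 176
@176: y [2B, align 2] → 178
+6 tail pad (align 8)
size 184, align 8
data bytes 170, size 184 → padding 14

14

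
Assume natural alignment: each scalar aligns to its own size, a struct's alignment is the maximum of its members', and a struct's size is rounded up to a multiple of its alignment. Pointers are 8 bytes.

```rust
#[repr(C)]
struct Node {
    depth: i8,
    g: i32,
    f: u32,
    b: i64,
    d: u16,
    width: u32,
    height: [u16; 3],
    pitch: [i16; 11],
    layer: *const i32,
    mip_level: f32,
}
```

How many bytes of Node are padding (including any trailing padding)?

17

@0: depth [1B, align 1] → 1
+3 pad (align 4)
@4: g [4B, align 4] → 8
@8: f [4B, align 4] → 12
+4 pad (align 8)
@16: b [8B, align 8] → 24
@24: d [2B, align 2] → 26
+2 pad (align 4)
@28: width [4B, align 4] → 32
@32: height [6B, align 2] → 38
@38: pitch [22B, align 2] → 60
+4 pad (align 8)
@64: layer [8B, align 8] → 72
@72: mip_level [4B, align 4] → 76
+4 tail pad (align 8)
size 80, align 8
data bytes 63, size 80 → padding 17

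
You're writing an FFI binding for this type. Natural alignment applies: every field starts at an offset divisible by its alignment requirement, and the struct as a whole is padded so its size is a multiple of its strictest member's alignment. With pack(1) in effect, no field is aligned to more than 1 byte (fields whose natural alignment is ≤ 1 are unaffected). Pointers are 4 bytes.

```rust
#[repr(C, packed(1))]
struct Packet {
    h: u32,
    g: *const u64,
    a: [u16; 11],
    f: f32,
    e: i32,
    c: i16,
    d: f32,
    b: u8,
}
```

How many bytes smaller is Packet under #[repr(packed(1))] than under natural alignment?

7

natural layout:
  0..4  h  (4B, 4-aligned)
  4..8  g  (4B, 4-aligned)
  8..30  a  (22B, 2-aligned)
  30..32  -- padding (2B)
  32..36  f  (4B, 4-aligned)
  36..40  e  (4B, 4-aligned)
  40..42  c  (2B, 2-aligned)
  42..44  -- padding (2B)
  44..48  d  (4B, 4-aligned)
  48..49  b  (1B, 1-aligned)
  49..52  -- tail padding (3B)
  sizeof = 52, alignof = 4
packed(1) layout:
  0..4  h  (4B, 1-aligned)
  4..8  g  (4B, 1-aligned)
  8..30  a  (22B, 1-aligned)
  30..34  f  (4B, 1-aligned)
  34..38  e  (4B, 1-aligned)
  38..40  c  (2B, 1-aligned)
  40..44  d  (4B, 1-aligned)
  44..45  b  (1B, 1-aligned)
  sizeof = 45, alignof = 1
52 − 45 = 7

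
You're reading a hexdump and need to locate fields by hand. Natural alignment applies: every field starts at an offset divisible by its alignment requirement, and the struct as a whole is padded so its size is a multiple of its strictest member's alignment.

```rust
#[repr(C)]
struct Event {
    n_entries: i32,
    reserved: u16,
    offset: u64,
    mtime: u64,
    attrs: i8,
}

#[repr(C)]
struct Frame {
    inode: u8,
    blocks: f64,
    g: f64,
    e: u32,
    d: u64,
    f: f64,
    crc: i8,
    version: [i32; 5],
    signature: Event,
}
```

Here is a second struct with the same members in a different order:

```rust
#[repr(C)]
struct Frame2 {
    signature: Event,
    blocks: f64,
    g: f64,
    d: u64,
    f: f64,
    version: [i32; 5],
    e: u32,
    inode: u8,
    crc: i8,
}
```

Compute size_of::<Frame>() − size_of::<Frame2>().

8

Event: @0: n_entries [4B, align 4] → 4; @4: reserved [2B, align 2] → 6; +2 pad (align 8); @8: offset [8B, align 8] → 16; @16: mtime [8B, align 8] → 24; @24: attrs [1B, align 1] → 25; +7 tail pad (align 8); size 32, align 8
@0: inode [1B, align 1] → 1
+7 pad (align 8)
@8: blocks [8B, align 8] → 16
@16: g [8B, align 8] → 24
@24: e [4B, align 4] → 28
+4 pad (align 8)
@32: d [8B, align 8] → 40
@40: f [8B, align 8] → 48
@48: crc [1B, align 1] → 49
+3 pad (align 4)
@52: version [20B, align 4] → 72
@72: signature [32B, align 8] → 104
size 104, align 8
— Frame2 —
@0: signature [32B, align 8] → 32
@32: blocks [8B, align 8] → 40
@40: g [8B, align 8] → 48
@48: d [8B, align 8] → 56
@56: f [8B, align 8] → 64
@64: version [20B, align 4] → 84
@84: e [4B, align 4] → 88
@88: inode [1B, align 1] → 89
@89: crc [1B, align 1] → 90
+6 tail pad (align 8)
size 96, align 8
104 − 96 = 8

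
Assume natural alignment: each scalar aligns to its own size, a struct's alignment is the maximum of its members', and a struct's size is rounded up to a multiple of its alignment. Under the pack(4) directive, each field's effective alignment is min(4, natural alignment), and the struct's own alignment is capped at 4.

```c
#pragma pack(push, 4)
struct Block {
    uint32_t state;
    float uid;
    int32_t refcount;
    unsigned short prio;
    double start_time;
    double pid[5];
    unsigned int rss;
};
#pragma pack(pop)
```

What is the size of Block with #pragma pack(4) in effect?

0..4  state  (4B, 4-aligned)
4..8  uid  (4B, 4-aligned)
8..12  refcount  (4B, 4-aligned)
12..14  prio  (2B, 2-aligned)
14..16  -- padding (2B)
16..24  start_time  (8B, 4-aligned)
24..64  pid  (40B, 4-aligned)
64..68  rss  (4B, 4-aligned)
sizeof = 68, alignof = 4

68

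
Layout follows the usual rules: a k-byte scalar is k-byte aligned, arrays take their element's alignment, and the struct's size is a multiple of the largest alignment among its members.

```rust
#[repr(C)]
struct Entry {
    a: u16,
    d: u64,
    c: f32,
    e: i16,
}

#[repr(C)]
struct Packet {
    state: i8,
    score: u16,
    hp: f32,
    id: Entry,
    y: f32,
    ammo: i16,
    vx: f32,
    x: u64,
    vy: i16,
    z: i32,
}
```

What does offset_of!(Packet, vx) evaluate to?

40

Entry: a at 0 (size 2, align 2) → ends 2; pad 6 to align 8 for d; d at 8 (size 8, align 8) → ends 16; c at 16 (size 4, align 4) → ends 20; e at 20 (size 2, align 2) → ends 22; tail pad 2 to reach multiple of 8; total 24 bytes, alignment 8
state at 0 (size 1, align 1) → ends 1
pad 1 to align 2 for score
score at 2 (size 2, align 2) → ends 4
hp at 4 (size 4, align 4) → ends 8
id at 8 (size 24, align 8) → ends 32
y at 32 (size 4, align 4) → ends 36
ammo at 36 (size 2, align 2) → ends 38
pad 2 to align 4 for vx
vx at 40 (size 4, align 4) → ends 44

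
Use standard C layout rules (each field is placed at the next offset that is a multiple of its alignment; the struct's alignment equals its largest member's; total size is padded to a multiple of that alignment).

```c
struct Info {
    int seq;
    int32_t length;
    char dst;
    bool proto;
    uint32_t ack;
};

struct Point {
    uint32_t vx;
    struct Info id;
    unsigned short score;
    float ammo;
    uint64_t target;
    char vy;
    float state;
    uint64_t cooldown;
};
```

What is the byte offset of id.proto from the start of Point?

Info: @0: seq [4B, align 4] → 4; @4: length [4B, align 4] → 8; @8: dst [1B, align 1] → 9; @9: proto [1B, align 1] → 10; +2 pad (align 4); @12: ack [4B, align 4] → 16; size 16, align 4
@0: vx [4B, align 4] → 4
@4: id [16B, align 4] → 20
within Info: proto at 9
4 + 9 = 13

13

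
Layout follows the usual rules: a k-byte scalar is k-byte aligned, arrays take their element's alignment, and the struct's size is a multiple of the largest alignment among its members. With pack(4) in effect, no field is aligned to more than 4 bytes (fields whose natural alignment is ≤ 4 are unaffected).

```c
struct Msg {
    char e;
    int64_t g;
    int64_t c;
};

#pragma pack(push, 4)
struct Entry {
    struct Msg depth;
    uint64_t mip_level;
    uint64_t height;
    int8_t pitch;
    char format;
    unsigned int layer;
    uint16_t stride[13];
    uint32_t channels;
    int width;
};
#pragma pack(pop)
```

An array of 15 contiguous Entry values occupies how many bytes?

Msg: e at 0 (size 1, align 1) → ends 1; pad 7 to align 8 for g; g at 8 (size 8, align 8) → ends 16; c at 16 (size 8, align 8) → ends 24; total 24 bytes, alignment 8
depth at 0 (size 24, align 4) → ends 24
mip_level at 24 (size 8, align 4) → ends 32
height at 32 (size 8, align 4) → ends 40
pitch at 40 (size 1, align 1) → ends 41
format at 41 (size 1, align 1) → ends 42
pad 2 to align 4 for layer
layer at 44 (size 4, align 4) → ends 48
stride at 48 (size 26, align 2) → ends 74
pad 2 to align 4 for channels
channels at 76 (size 4, align 4) → ends 80
width at 80 (size 4, align 4) → ends 84
total 84 bytes, alignment 4
array of 15: 15 × 84 = 1260

1260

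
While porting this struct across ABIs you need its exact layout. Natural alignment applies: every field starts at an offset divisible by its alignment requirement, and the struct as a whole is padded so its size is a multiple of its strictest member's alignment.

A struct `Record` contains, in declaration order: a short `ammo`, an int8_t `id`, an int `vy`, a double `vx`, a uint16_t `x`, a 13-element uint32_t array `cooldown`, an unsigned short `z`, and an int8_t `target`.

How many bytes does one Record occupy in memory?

80 bytes

ammo at 0 (size 2, align 2) → ends 2
id at 2 (size 1, align 1) → ends 3
pad 1 to align 4 for vy
vy at 4 (size 4, align 4) → ends 8
vx at 8 (size 8, align 8) → ends 16
x at 16 (size 2, align 2) → ends 18
pad 2 to align 4 for cooldown
cooldown at 20 (size 52, align 4) → ends 72
z at 72 (size 2, align 2) → ends 74
target at 74 (size 1, align 1) → ends 75
tail pad 5 to reach multiple of 8
total 80 bytes, alignment 8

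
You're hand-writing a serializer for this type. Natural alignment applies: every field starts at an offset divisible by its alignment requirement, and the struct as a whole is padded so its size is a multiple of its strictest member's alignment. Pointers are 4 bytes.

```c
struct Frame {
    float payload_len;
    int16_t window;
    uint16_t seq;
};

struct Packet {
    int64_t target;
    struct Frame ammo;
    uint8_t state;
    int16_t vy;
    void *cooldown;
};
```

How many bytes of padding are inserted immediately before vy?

Frame: payload_len at 0 (size 4, align 4) → ends 4; window at 4 (size 2, align 2) → ends 6; seq at 6 (size 2, align 2) → ends 8; total 8 bytes, alignment 4
target at 0 (size 8, align 8) → ends 8
ammo at 8 (size 8, align 4) → ends 16
state at 16 (size 1, align 1) → ends 17
pad 1 to align 2 for vy
vy at 18 (size 2, align 2) → ends 20

1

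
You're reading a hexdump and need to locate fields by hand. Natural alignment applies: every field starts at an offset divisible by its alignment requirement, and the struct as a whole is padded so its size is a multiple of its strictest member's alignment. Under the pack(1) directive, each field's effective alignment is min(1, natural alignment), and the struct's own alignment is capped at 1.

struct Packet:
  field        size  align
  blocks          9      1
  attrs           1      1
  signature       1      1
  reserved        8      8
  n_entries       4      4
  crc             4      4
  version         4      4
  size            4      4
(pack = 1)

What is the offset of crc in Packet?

23

blocks at 0 (size 9, align 1) → ends 9
attrs at 9 (size 1, align 1) → ends 10
signature at 10 (size 1, align 1) → ends 11
reserved at 11 (size 8, align 1) → ends 19
n_entries at 19 (size 4, align 1) → ends 23
crc at 23 (size 4, align 1) → ends 27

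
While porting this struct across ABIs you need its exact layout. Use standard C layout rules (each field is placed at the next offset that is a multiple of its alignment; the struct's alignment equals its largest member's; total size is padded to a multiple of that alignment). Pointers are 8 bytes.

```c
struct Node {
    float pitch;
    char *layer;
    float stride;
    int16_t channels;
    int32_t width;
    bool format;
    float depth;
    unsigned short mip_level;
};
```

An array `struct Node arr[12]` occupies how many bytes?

480

0..4  pitch  (4B, 4-aligned)
4..8  -- padding (4B)
8..16  layer  (8B, 8-aligned)
16..20  stride  (4B, 4-aligned)
20..22  channels  (2B, 2-aligned)
22..24  -- padding (2B)
24..28  width  (4B, 4-aligned)
28..29  format  (1B, 1-aligned)
29..32  -- padding (3B)
32..36  depth  (4B, 4-aligned)
36..38  mip_level  (2B, 2-aligned)
38..40  -- tail padding (2B)
sizeof = 40, alignof = 8
array of 12: 12 × 40 = 480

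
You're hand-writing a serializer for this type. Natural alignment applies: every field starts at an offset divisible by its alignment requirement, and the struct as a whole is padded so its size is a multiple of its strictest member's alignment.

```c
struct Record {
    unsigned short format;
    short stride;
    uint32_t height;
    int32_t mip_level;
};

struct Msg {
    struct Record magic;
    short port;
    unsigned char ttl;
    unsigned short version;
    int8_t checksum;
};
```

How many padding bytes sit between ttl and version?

Record: format at 0 (size 2, align 2) → ends 2; stride at 2 (size 2, align 2) → ends 4; height at 4 (size 4, align 4) → ends 8; mip_level at 8 (size 4, align 4) → ends 12; total 12 bytes, alignment 4
magic at 0 (size 12, align 4) → ends 12
port at 12 (size 2, align 2) → ends 14
ttl at 14 (size 1, align 1) → ends 15
pad 1 to align 2 for version
version at 16 (size 2, align 2) → ends 18

1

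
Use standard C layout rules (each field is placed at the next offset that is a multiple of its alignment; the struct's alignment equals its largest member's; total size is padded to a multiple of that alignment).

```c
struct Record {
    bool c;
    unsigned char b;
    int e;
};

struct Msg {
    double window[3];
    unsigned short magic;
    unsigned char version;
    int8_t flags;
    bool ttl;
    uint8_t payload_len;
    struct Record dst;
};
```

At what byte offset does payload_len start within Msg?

29

Record: @0: c [1B, align 1] → 1; @1: b [1B, align 1] → 2; +2 pad (align 4); @4: e [4B, align 4] → 8; size 8, align 4
@0: window [24B, align 8] → 24
@24: magic [2B, align 2] → 26
@26: version [1B, align 1] → 27
@27: flags [1B, align 1] → 28
@28: ttl [1B, align 1] → 29
@29: payload_len [1B, align 1] → 30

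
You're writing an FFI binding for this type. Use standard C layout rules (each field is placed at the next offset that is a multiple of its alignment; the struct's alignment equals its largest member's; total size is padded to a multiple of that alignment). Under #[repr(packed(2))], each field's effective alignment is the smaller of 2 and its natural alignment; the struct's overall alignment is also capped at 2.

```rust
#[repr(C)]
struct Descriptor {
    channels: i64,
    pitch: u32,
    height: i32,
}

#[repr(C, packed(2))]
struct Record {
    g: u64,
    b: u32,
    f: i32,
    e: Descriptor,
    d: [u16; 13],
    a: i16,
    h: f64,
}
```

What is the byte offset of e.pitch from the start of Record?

24

Descriptor: channels at 0 (size 8, align 8) → ends 8; pitch at 8 (size 4, align 4) → ends 12; height at 12 (size 4, align 4) → ends 16; total 16 bytes, alignment 8
g at 0 (size 8, align 2) → ends 8
b at 8 (size 4, align 2) → ends 12
f at 12 (size 4, align 2) → ends 16
e at 16 (size 16, align 2) → ends 32
within Descriptor: pitch at 8
16 + 8 = 24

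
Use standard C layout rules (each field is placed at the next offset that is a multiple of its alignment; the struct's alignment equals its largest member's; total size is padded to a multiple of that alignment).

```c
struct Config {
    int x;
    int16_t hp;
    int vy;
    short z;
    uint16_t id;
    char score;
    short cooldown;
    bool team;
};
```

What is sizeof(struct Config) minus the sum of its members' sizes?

0..4  x  (4B, 4-aligned)
4..6  hp  (2B, 2-aligned)
6..8  -- padding (2B)
8..12  vy  (4B, 4-aligned)
12..14  z  (2B, 2-aligned)
14..16  id  (2B, 2-aligned)
16..17  score  (1B, 1-aligned)
17..18  -- padding (1B)
18..20  cooldown  (2B, 2-aligned)
20..21  team  (1B, 1-aligned)
21..24  -- tail padding (3B)
sizeof = 24, alignof = 4
data bytes 18, size 24 → padding 6

6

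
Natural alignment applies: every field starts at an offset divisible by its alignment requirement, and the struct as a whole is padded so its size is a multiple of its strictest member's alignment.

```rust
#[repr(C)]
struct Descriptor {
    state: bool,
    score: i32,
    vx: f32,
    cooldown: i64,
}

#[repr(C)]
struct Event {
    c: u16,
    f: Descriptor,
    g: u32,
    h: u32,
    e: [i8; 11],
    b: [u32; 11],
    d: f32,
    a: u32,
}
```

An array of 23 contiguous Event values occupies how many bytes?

2392

Descriptor: 0..1  state  (1B, 1-aligned); 1..4  -- padding (3B); 4..8  score  (4B, 4-aligned); 8..12  vx  (4B, 4-aligned); 12..16  -- padding (4B); 16..24  cooldown  (8B, 8-aligned); sizeof = 24, alignof = 8
0..2  c  (2B, 2-aligned)
2..8  -- padding (6B)
8..32  f  (24B, 8-aligned)
32..36  g  (4B, 4-aligned)
36..40  h  (4B, 4-aligned)
40..51  e  (11B, 1-aligned)
51..52  -- padding (1B)
52..96  b  (44B, 4-aligned)
96..100  d  (4B, 4-aligned)
100..104  a  (4B, 4-aligned)
sizeof = 104, alignof = 8
array of 23: 23 × 104 = 2392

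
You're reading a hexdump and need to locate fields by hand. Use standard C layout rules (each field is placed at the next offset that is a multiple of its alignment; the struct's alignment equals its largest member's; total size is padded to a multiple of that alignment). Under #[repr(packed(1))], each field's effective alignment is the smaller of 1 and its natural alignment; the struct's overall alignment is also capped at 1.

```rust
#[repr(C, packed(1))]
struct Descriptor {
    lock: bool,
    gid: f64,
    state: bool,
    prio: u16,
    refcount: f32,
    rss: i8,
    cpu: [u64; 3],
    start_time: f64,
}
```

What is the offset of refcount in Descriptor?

@0: lock [1B, align 1] → 1
@1: gid [8B, align 1] → 9
@9: state [1B, align 1] → 10
@10: prio [2B, align 1] → 12
@12: refcount [4B, align 1] → 16

12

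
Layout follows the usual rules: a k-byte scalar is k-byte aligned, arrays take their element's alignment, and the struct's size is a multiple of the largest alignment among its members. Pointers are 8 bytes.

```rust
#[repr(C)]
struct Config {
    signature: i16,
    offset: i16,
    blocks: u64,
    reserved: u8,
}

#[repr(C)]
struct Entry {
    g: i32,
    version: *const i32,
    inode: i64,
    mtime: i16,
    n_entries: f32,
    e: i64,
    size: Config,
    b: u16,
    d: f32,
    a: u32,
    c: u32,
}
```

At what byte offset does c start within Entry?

76

Config: @0: signature [2B, align 2] → 2; @2: offset [2B, align 2] → 4; +4 pad (align 8); @8: blocks [8B, align 8] → 16; @16: reserved [1B, align 1] → 17; +7 tail pad (align 8); size 24, align 8
@0: g [4B, align 4] → 4
+4 pad (align 8)
@8: version [8B, align 8] → 16
@16: inode [8B, align 8] → 24
@24: mtime [2B, align 2] → 26
+2 pad (align 4)
@28: n_entries [4B, align 4] → 32
@32: e [8B, align 8] → 40
@40: size [24B, align 8] → 64
@64: b [2B, align 2] → 66
+2 pad (align 4)
@68: d [4B, align 4] → 72
@72: a [4B, align 4] → 76
@76: c [4B, align 4] → 80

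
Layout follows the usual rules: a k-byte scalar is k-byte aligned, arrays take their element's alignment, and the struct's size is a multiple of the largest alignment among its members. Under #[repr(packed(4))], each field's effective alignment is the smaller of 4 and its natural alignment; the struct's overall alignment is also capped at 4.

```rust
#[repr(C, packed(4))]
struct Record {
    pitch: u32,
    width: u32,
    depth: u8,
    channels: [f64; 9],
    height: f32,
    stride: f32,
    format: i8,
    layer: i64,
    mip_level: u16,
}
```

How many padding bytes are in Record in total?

8

0..4  pitch  (4B, 4-aligned)
4..8  width  (4B, 4-aligned)
8..9  depth  (1B, 1-aligned)
9..12  -- padding (3B)
12..84  channels  (72B, 4-aligned)
84..88  height  (4B, 4-aligned)
88..92  stride  (4B, 4-aligned)
92..93  format  (1B, 1-aligned)
93..96  -- padding (3B)
96..104  layer  (8B, 4-aligned)
104..106  mip_level  (2B, 2-aligned)
106..108  -- tail padding (2B)
sizeof = 108, alignof = 4
data bytes 100, size 108 → padding 8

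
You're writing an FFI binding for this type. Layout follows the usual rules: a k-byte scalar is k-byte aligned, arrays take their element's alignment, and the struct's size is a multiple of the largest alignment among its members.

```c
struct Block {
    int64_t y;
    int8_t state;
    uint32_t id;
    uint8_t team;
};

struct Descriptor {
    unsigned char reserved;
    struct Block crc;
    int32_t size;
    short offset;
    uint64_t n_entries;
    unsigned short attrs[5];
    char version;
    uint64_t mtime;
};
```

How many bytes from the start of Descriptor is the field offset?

36

Block: 0..8  y  (8B, 8-aligned); 8..9  state  (1B, 1-aligned); 9..12  -- padding (3B); 12..16  id  (4B, 4-aligned); 16..17  team  (1B, 1-aligned); 17..24  -- tail padding (7B); sizeof = 24, alignof = 8
0..1  reserved  (1B, 1-aligned)
1..8  -- padding (7B)
8..32  crc  (24B, 8-aligned)
32..36  size  (4B, 4-aligned)
36..38  offset  (2B, 2-aligned)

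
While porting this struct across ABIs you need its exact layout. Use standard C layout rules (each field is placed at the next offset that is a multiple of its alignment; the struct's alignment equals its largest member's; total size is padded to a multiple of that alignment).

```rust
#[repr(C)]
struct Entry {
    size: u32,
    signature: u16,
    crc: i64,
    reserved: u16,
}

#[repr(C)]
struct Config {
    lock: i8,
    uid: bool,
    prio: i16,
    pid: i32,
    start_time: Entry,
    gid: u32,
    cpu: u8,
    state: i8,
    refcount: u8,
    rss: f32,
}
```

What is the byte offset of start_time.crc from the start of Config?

Entry: 0..4  size  (4B, 4-aligned); 4..6  signature  (2B, 2-aligned); 6..8  -- padding (2B); 8..16  crc  (8B, 8-aligned); 16..18  reserved  (2B, 2-aligned); 18..24  -- tail padding (6B); sizeof = 24, alignof = 8
0..1  lock  (1B, 1-aligned)
1..2  uid  (1B, 1-aligned)
2..4  prio  (2B, 2-aligned)
4..8  pid  (4B, 4-aligned)
8..32  start_time  (24B, 8-aligned)
within Entry: crc at 8
8 + 8 = 16

16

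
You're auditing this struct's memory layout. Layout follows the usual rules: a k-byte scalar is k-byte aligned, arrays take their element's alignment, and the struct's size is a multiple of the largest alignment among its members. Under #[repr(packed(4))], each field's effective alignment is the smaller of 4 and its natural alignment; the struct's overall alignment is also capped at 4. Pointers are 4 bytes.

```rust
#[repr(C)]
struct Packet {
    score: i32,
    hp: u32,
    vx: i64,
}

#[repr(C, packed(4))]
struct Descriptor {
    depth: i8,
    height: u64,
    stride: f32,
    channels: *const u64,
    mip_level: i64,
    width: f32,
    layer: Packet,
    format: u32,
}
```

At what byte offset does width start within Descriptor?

Packet: score at 0 (size 4, align 4) → ends 4; hp at 4 (size 4, align 4) → ends 8; vx at 8 (size 8, align 8) → ends 16; total 16 bytes, alignment 8
depth at 0 (size 1, align 1) → ends 1
pad 3 to align 4 for height
height at 4 (size 8, align 4) → ends 12
stride at 12 (size 4, align 4) → ends 16
channels at 16 (size 4, align 4) → ends 20
mip_level at 20 (size 8, align 4) → ends 28
width at 28 (size 4, align 4) → ends 32

28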